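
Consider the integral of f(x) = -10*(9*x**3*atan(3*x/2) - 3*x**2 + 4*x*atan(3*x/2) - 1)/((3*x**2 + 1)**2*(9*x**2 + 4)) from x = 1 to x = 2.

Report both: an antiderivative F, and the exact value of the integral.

Antiderivative: F(x) = 5*atan(3*x/2)/(9*x**2 + 3); value = -5*atan(3/2)/12 + 5*atan(3)/39

f has the shape u'v + uv' for u = 5/(3*(3*x**2 + 1)) and v = atan(3*x/2) — it is the derivative of the product u*v.
F(x) = 5*atan(3*x/2)/(9*x**2 + 3) is an antiderivative of f.
Check: d/dx[5*atan(3*x/2)/(9*x**2 + 3)] = (-90*x**3*atan(3*x/2) + 30*x**2 - 40*x*atan(3*x/2) + 10)/(81*x**6 + 90*x**4 + 33*x**2 + 4), which equals f(x).
F(2) = 5*atan(3)/39; F(1) = 5*atan(3/2)/12.
Integral = F(2) - F(1) = -5*atan(3/2)/12 + 5*atan(3)/39.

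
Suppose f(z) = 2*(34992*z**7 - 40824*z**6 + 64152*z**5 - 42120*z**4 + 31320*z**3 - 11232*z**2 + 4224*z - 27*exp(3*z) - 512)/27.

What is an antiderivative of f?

An antiderivative is F(z) = 324*z**8 - 432*z**7 + 792*z**6 - 624*z**5 + 580*z**4 - 832*z**3/3 + 1408*z**2/9 - 1024*z/27 - 2*exp(3*z)/3.

For F(z) to be correct the identity F'(z) - f(z) = 0 must hold.
Check: d/dz[324*z**8 - 432*z**7 + 792*z**6 - 624*z**5 + 580*z**4 - 832*z**3/3 + 1408*z**2/9 - 1024*z/27 - 2*exp(3*z)/3] = 2592*z**7 - 3024*z**6 + 4752*z**5 - 3120*z**4 + 2320*z**3 - 832*z**2 + 2816*z/9 - 2*exp(3*z) - 1024/27, which equals f(z).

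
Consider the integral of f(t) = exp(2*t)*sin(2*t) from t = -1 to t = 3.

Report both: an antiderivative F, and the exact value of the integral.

Since d/dt undoes antidifferentiation here, F'(t) = f(t) is required of F(t).
F(t) = exp(2*t)*sin(2*t)/4 - exp(2*t)*cos(2*t)/4 is an antiderivative of f.
Check: d/dt[exp(2*t)*sin(2*t)/4 - exp(2*t)*cos(2*t)/4] = exp(2*t)*sin(2*t) = f(t).
F(3) = -exp(6)*cos(6)/4 + exp(6)*sin(6)/4; F(-1) = -exp(-2)*sin(2)/4 - exp(-2)*cos(2)/4.
Integral = F(3) - F(-1) = -exp(6)*cos(6)/4 + exp(6)*sin(6)/4 + exp(-2)*cos(2)/4 + exp(-2)*sin(2)/4.

Antiderivative: F(t) = exp(2*t)*sin(2*t)/4 - exp(2*t)*cos(2*t)/4; value = -exp(6)*cos(6)/4 + exp(6)*sin(6)/4 + exp(-2)*cos(2)/4 + exp(-2)*sin(2)/4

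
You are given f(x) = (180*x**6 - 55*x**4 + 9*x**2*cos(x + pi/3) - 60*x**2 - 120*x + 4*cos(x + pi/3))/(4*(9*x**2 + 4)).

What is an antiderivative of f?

Whatever form F(x) takes, F'(x) = f(x) is non-negotiable.
Check: d/dx[x**5 - 5*x**3/4 - 5*log(3*x**2/2 + 2/3)/3 + sin(x + pi/3)/4] = (180*x**6 - 55*x**4 + 9*x**2*cos(x + pi/3) - 60*x**2 - 120*x + 4*cos(x + pi/3))/(36*x**2 + 16), which equals f(x).

An antiderivative is F(x) = x**5 - 5*x**3/4 - 5*log(3*x**2/2 + 2/3)/3 + sin(x + pi/3)/4.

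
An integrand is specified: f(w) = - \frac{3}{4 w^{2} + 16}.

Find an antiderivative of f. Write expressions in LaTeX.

An antiderivative is F(w) = - \frac{3 \operatorname{atan}{\left(\frac{w}{2} \right)}}{8}.

For F(w) to be correct the identity F'(w) - f(w) = 0 must hold.
Check: d/dw[- \frac{3 \operatorname{atan}{\left(\frac{w}{2} \right)}}{8}] = - \frac{3}{4 w^{2} + 16} = f(w).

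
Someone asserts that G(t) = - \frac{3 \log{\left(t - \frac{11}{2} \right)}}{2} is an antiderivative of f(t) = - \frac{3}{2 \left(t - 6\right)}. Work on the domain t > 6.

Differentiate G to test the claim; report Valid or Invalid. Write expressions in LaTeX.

Invalid: d/dt[G] - f = \frac{3}{4 t^{2} - 46 t + 132}, which is not 0.

d/dt[G] = - \frac{3}{2 t - 11}
d/dt[G] - f(t) = \frac{3}{4 t^{2} - 46 t + 132} != 0.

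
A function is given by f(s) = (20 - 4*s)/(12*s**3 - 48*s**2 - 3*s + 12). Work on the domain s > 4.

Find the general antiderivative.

F(s) = (4*log(s - 4) - 81*log(s - 1/2) + 77*log(s + 1/2))/189 + C

The denominator factors as 3*(s - 4)*(2*s - 1)*(2*s + 1); partial fractions split f into directly integrable pieces: 22/(27*(2*s + 1)) - 6/(7*(2*s - 1)) + 4/(189*(s - 4)).
Check: d/ds[(4*log(s - 4) - 81*log(s - 1/2) + 77*log(s + 1/2))/189] = (20 - 4*s)/(12*s**3 - 48*s**2 - 3*s + 12) = f(s).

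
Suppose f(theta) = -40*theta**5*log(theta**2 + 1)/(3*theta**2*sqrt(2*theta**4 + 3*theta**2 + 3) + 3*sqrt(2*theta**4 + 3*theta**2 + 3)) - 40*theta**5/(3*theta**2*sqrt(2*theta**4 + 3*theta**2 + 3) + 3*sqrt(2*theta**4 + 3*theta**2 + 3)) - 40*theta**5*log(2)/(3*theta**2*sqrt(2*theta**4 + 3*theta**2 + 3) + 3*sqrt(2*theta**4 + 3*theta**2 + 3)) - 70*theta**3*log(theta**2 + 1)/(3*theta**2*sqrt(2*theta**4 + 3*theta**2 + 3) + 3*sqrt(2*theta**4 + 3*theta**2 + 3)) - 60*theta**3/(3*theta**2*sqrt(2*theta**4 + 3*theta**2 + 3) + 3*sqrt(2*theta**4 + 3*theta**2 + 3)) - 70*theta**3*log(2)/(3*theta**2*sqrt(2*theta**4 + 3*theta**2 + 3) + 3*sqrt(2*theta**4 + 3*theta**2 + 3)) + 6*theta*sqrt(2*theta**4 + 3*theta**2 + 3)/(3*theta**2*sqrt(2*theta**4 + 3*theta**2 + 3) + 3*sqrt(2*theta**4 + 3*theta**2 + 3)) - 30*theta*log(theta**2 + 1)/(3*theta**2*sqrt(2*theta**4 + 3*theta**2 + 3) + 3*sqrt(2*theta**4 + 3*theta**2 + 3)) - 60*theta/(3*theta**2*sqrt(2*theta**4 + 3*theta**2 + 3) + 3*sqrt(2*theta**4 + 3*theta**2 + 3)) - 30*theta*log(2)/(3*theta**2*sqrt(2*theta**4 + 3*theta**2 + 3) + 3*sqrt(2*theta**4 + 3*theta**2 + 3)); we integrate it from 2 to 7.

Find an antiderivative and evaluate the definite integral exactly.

Antiderivative: F(theta) = -10*sqrt(2*theta**4 + 3*theta**2 + 3)*log(2*theta**2 + 2)/3 + log(2*theta**2 + 2); value = -20*sqrt(1238)*log(100)/3 - log(10) + log(100) + 10*sqrt(47)*log(10)/3

The integrand splits into summands that can be handled one at a time.
F(theta) = -10*sqrt(2*theta**4 + 3*theta**2 + 3)*log(2*theta**2 + 2)/3 + log(2*theta**2 + 2) is an antiderivative of f.
Check: d/dtheta[-10*sqrt(2*theta**4 + 3*theta**2 + 3)*log(2*theta**2 + 2)/3 + log(2*theta**2 + 2)] = (-40*theta**5*log(theta**2 + 1) - 40*theta**5 - 40*theta**5*log(2) - 70*theta**3*log(theta**2 + 1) - 60*theta**3 - 70*theta**3*log(2) + 6*theta*sqrt(2*theta**4 + 3*theta**2 + 3) - 30*theta*log(theta**2 + 1) - 60*theta - 30*theta*log(2))/(3*theta**2*sqrt(2*theta**4 + 3*theta**2 + 3) + 3*sqrt(2*theta**4 + 3*theta**2 + 3)), which equals f(theta).
F(7) = -20*sqrt(1238)*log(100)/3 + log(100); F(2) = -10*sqrt(47)*log(10)/3 + log(10).
Integral = F(7) - F(2) = -20*sqrt(1238)*log(100)/3 - log(10) + log(100) + 10*sqrt(47)*log(10)/3.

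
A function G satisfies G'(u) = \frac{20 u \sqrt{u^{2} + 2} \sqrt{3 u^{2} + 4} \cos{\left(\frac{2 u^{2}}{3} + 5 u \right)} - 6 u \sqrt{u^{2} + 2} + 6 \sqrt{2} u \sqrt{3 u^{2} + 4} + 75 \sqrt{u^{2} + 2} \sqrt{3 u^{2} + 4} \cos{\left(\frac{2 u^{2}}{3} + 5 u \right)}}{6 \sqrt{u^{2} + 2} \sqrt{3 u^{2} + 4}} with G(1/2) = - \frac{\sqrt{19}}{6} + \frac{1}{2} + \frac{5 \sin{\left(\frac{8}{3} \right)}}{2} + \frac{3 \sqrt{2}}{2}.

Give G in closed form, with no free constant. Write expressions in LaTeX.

G(u) = \sqrt{2} \sqrt{u^{2} + 2} - \frac{\sqrt{3 u^{2} + 4}}{3} + \frac{5 \sin{\left(\frac{2 u^{2}}{3} + 5 u \right)}}{2} + \frac{1}{2}

Recover the given G'(u) by differentiating a candidate G(u); any mismatch rules it out.
A general antiderivative is \sqrt{2 u^{2} + 4} - \frac{\sqrt{3 u^{2} + 4}}{3} + \frac{5 \sin{\left(\frac{2 u^{2}}{3} + 5 u \right)}}{2} + C.
The condition gives C = - \frac{\sqrt{19}}{6} + \frac{1}{2} + \frac{5 \sin{\left(\frac{8}{3} \right)}}{2} + \frac{3 \sqrt{2}}{2} - (- \frac{\sqrt{19}}{6} + \frac{5 \sin{\left(\frac{8}{3} \right)}}{2} + \frac{3 \sqrt{2}}{2}) = \frac{1}{2}.
So G(u) = \sqrt{2} \sqrt{u^{2} + 2} - \frac{\sqrt{3 u^{2} + 4}}{3} + \frac{5 \sin{\left(\frac{2 u^{2}}{3} + 5 u \right)}}{2} + \frac{1}{2}.
Check: d/du[\sqrt{2} \sqrt{u^{2} + 2} - \frac{\sqrt{3 u^{2} + 4}}{3} + \frac{5 \sin{\left(\frac{2 u^{2}}{3} + 5 u \right)}}{2} + \frac{1}{2}] = \frac{20 u \sqrt{u^{2} + 2} \sqrt{3 u^{2} + 4} \cos{\left(\frac{2 u^{2}}{3} + 5 u \right)} - 6 u \sqrt{u^{2} + 2} + 6 \sqrt{2} u \sqrt{3 u^{2} + 4} + 75 \sqrt{u^{2} + 2} \sqrt{3 u^{2} + 4} \cos{\left(\frac{2 u^{2}}{3} + 5 u \right)}}{6 \sqrt{u^{2} + 2} \sqrt{3 u^{2} + 4}} = G'(u).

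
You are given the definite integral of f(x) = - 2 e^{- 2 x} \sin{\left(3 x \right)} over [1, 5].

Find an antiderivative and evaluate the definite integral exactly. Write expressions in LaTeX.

Antiderivative: F(x) = \frac{2 \left(2 \sin{\left(3 x \right)} + 3 \cos{\left(3 x \right)}\right) e^{- 2 x}}{13}; value = - \frac{4 \sin{\left(3 \right)}}{13 e^{2}} + \frac{6 \cos{\left(15 \right)}}{13 e^{10}} + \frac{4 \sin{\left(15 \right)}}{13 e^{10}} - \frac{6 \cos{\left(3 \right)}}{13 e^{2}}

Recover f(x) by differentiating a candidate F(x); any mismatch rules it out.
F(x) = \frac{2 \left(2 \sin{\left(3 x \right)} + 3 \cos{\left(3 x \right)}\right) e^{- 2 x}}{13} is an antiderivative of f.
Check: d/dx[\frac{2 \left(2 \sin{\left(3 x \right)} + 3 \cos{\left(3 x \right)}\right) e^{- 2 x}}{13}] = - 2 e^{- 2 x} \sin{\left(3 x \right)} = f(x).
F(5) = \frac{6 \cos{\left(15 \right)}}{13 e^{10}} + \frac{4 \sin{\left(15 \right)}}{13 e^{10}}; F(1) = \frac{6 \cos{\left(3 \right)}}{13 e^{2}} + \frac{4 \sin{\left(3 \right)}}{13 e^{2}}.
Integral = F(5) - F(1) = - \frac{4 \sin{\left(3 \right)}}{13 e^{2}} + \frac{6 \cos{\left(15 \right)}}{13 e^{10}} + \frac{4 \sin{\left(15 \right)}}{13 e^{10}} - \frac{6 \cos{\left(3 \right)}}{13 e^{2}}.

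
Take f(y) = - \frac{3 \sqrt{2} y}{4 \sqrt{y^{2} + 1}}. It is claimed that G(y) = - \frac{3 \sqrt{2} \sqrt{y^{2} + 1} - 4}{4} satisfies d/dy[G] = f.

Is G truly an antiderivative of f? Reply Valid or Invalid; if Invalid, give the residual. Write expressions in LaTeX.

Valid: G'(y) = f(y).

d/dy[G] = - \frac{3 \sqrt{2} y}{4 \sqrt{y^{2} + 1}}
This equals f(y) exactly, so the claim holds.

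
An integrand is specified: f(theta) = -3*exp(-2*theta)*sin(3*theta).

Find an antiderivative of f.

Check any antiderivative F(theta) by computing F'(theta) and comparing it with f(theta).
Check: d/dtheta[3*(2*sin(3*theta) + 3*cos(3*theta))*exp(-2*theta)/13] = -3*exp(-2*theta)*sin(3*theta) = f(theta).

An antiderivative is F(theta) = 3*(2*sin(3*theta) + 3*cos(3*theta))*exp(-2*theta)/13.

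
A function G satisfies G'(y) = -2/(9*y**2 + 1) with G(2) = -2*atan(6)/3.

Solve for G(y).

G(y) = -2*atan(3*y)/3

Differentiate the proposed G(y) back; it has to land on the given G'(y).
A general antiderivative is -2*atan(3*y)/3 + C.
The condition gives C = -2*atan(6)/3 - (-2*atan(6)/3) = 0.
So G(y) = -2*atan(3*y)/3.
Check: d/dy[-2*atan(3*y)/3] = -2/(9*y**2 + 1) = G'(y).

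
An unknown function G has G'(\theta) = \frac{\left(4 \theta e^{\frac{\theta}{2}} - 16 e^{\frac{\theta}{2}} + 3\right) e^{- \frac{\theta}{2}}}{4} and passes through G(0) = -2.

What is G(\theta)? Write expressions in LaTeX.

A first test for any G(\theta): its \theta-derivative must equal the given G'(\theta).
A general antiderivative is \frac{\theta^{2}}{2} - 4 \theta - \frac{5}{2} - \frac{3 e^{- \frac{\theta}{2}}}{2} + C.
The condition gives C = -2 - (-4) = 2.
So G(\theta) = \frac{\left(\theta^{2} e^{\frac{\theta}{2}} - 8 \theta e^{\frac{\theta}{2}} - e^{\frac{\theta}{2}} - 3\right) e^{- \frac{\theta}{2}}}{2}.
Check: d/d\theta[\frac{\left(\theta^{2} e^{\frac{\theta}{2}} - 8 \theta e^{\frac{\theta}{2}} - e^{\frac{\theta}{2}} - 3\right) e^{- \frac{\theta}{2}}}{2}] = \frac{\left(4 \theta e^{\frac{\theta}{2}} - 16 e^{\frac{\theta}{2}} + 3\right) e^{- \frac{\theta}{2}}}{4} = G'(\theta).

G(\theta) = \frac{\left(\theta^{2} e^{\frac{\theta}{2}} - 8 \theta e^{\frac{\theta}{2}} - e^{\frac{\theta}{2}} - 3\right) e^{- \frac{\theta}{2}}}{2}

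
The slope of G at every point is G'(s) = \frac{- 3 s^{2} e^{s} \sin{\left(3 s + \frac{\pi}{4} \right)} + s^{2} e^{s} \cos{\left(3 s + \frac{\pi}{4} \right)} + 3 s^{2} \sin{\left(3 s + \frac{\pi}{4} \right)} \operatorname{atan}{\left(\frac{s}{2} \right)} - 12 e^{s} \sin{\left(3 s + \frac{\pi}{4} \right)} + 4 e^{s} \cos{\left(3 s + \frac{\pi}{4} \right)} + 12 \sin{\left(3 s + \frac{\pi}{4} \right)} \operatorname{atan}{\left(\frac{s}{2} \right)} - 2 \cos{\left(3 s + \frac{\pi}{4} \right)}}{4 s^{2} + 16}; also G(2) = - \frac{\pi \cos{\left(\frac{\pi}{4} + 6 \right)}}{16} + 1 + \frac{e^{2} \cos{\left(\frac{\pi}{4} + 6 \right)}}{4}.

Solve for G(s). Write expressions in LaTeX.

Recognize the product-rule pattern: G'(s) = u'v + uv' with u = \frac{e^{s}}{4} - \frac{\operatorname{atan}{\left(\frac{s}{2} \right)}}{4}, v = \cos{\left(3 s + \frac{\pi}{4} \right)}, so integration by parts undoes it.
A general antiderivative is \frac{\left(\frac{e^{s}}{2} - \frac{\operatorname{atan}{\left(\frac{s}{2} \right)}}{2}\right) \cos{\left(3 s + \frac{\pi}{4} \right)}}{2} + C.
The condition gives C = - \frac{\pi \cos{\left(\frac{\pi}{4} + 6 \right)}}{16} + 1 + \frac{e^{2} \cos{\left(\frac{\pi}{4} + 6 \right)}}{4} - (- \frac{\pi \cos{\left(\frac{\pi}{4} + 6 \right)}}{16} + \frac{e^{2} \cos{\left(\frac{\pi}{4} + 6 \right)}}{4}) = 1.
So G(s) = - \frac{- e^{s} \cos{\left(3 s + \frac{\pi}{4} \right)} + \cos{\left(3 s + \frac{\pi}{4} \right)} \operatorname{atan}{\left(\frac{s}{2} \right)} - 4}{4}.
Check: d/ds[- \frac{- e^{s} \cos{\left(3 s + \frac{\pi}{4} \right)} + \cos{\left(3 s + \frac{\pi}{4} \right)} \operatorname{atan}{\left(\frac{s}{2} \right)} - 4}{4}] = \frac{- 3 s^{2} e^{s} \sin{\left(3 s + \frac{\pi}{4} \right)} + s^{2} e^{s} \cos{\left(3 s + \frac{\pi}{4} \right)} + 3 s^{2} \sin{\left(3 s + \frac{\pi}{4} \right)} \operatorname{atan}{\left(\frac{s}{2} \right)} - 12 e^{s} \sin{\left(3 s + \frac{\pi}{4} \right)} + 4 e^{s} \cos{\left(3 s + \frac{\pi}{4} \right)} + 12 \sin{\left(3 s + \frac{\pi}{4} \right)} \operatorname{atan}{\left(\frac{s}{2} \right)} - 2 \cos{\left(3 s + \frac{\pi}{4} \right)}}{4 s^{2} + 16} = G'(s).

G(s) = - \frac{- e^{s} \cos{\left(3 s + \frac{\pi}{4} \right)} + \cos{\left(3 s + \frac{\pi}{4} \right)} \operatorname{atan}{\left(\frac{s}{2} \right)} - 4}{4}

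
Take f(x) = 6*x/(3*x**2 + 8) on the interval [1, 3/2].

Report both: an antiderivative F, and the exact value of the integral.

Antiderivative: F(x) = log(x**2/2 + 4/3); value = -log(11/6) + log(59/24)

f matches the chain-rule pattern g'(h)*h' with inner function h(x) = x**2/2 + 4/3; substituting u = h(x) collapses the integral.
F(x) = log(x**2/2 + 4/3) is an antiderivative of f.
Check: d/dx[log(x**2/2 + 4/3)] = 6*x/(3*x**2 + 8) = f(x).
F(3/2) = log(59/24); F(1) = log(11/6).
Integral = F(3/2) - F(1) = -log(11/6) + log(59/24).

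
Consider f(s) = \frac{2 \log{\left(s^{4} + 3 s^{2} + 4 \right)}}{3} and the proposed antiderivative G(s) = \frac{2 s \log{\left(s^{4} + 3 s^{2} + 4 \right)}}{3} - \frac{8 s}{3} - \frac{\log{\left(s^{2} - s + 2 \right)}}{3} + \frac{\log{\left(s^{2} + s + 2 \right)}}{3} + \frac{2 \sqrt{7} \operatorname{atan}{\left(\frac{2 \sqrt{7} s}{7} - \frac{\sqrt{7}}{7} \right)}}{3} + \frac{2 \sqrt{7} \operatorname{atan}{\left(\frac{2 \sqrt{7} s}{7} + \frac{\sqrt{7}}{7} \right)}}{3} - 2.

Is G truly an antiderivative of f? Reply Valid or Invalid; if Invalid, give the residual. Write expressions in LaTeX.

Valid - the claim checks out under differentiation.

d/ds[G] = \frac{2 \log{\left(s^{4} + 3 s^{2} + 4 \right)}}{3}
This equals f(s) exactly, so the claim holds.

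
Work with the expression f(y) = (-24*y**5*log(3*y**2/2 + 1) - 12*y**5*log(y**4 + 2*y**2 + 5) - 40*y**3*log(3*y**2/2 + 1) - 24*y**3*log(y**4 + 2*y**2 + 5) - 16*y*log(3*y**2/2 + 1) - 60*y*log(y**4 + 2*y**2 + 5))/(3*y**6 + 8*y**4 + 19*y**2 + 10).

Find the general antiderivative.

f has the shape u'v + uv' for u = -2*log(3*y**2/2 + 1) and v = log(y**4 + 2*y**2 + 5) — it is the derivative of the product u*v.
Check: d/dy[-2*log(3*y**2/2 + 1)*log(y**4 + 2*y**2 + 5)] = (-24*y**5*log(3*y**2/2 + 1) - 12*y**5*log(y**4 + 2*y**2 + 5) - 40*y**3*log(3*y**2/2 + 1) - 24*y**3*log(y**4 + 2*y**2 + 5) - 16*y*log(3*y**2/2 + 1) - 60*y*log(y**4 + 2*y**2 + 5))/(3*y**6 + 8*y**4 + 19*y**2 + 10) = f(y).

F(y) = -2*log(3*y**2/2 + 1)*log(y**4 + 2*y**2 + 5) + C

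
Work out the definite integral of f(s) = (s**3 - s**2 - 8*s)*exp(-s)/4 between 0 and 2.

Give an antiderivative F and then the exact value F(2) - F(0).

f has the shape u'v + uv' for u = -s**3/4 - s**2/2 + s + 1 and v = exp(-s) — it is the derivative of the product u*v.
F(s) = -s**3*exp(-s)/4 - s**2*exp(-s)/2 + s*exp(-s) + exp(-s) is an antiderivative of f.
Check: d/ds[-s**3*exp(-s)/4 - s**2*exp(-s)/2 + s*exp(-s) + exp(-s)] = (s**3 - s**2 - 8*s)*exp(-s)/4 = f(s).
F(2) = -exp(-2); F(0) = 1.
Integral = F(2) - F(0) = -1 - exp(-2).

Antiderivative: F(s) = -s**3*exp(-s)/4 - s**2*exp(-s)/2 + s*exp(-s) + exp(-s); value = -1 - exp(-2)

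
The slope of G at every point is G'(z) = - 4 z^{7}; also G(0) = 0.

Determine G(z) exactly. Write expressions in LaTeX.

G(z) = - \frac{z^{8}}{2}

A first test for any G(z): its z-derivative must equal the given G'(z).
A general antiderivative is - \frac{z^{8}}{2} + C.
The condition gives C = 0 - (0) = 0.
So G(z) = - \frac{z^{8}}{2}.
Check: d/dz[- \frac{z^{8}}{2}] = - 4 z^{7} = G'(z).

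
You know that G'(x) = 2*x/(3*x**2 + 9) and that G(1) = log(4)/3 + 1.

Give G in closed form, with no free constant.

G'(x) matches the chain-rule pattern g'(h)*h' with inner function h(x) = x**2 + 3; substituting u = h(x) collapses the integral.
A general antiderivative is log(x**2 + 3)/3 + C.
The condition gives C = log(4)/3 + 1 - (log(4)/3) = 1.
So G(x) = (log(x**2 + 3) + 3)/3.
Check: d/dx[(log(x**2 + 3) + 3)/3] = 2*x/(3*x**2 + 9) = G'(x).

G(x) = (log(x**2 + 3) + 3)/3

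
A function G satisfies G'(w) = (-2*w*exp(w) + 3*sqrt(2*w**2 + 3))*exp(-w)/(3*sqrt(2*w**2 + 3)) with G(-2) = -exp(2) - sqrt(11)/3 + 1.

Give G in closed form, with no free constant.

A candidate passes only if d/dw[G] lands on the given G'(w) exactly.
A general antiderivative is -sqrt(2*w**2 + 3)/3 - exp(-w) + C.
The condition gives C = -exp(2) - sqrt(11)/3 + 1 - (-exp(2) - sqrt(11)/3) = 1.
So G(w) = (-sqrt(2*w**2 + 3)*exp(w) + 3*exp(w) - 3)*exp(-w)/3.
Check: d/dw[(-sqrt(2*w**2 + 3)*exp(w) + 3*exp(w) - 3)*exp(-w)/3] = (-2*w*exp(w) + 3*sqrt(2*w**2 + 3))*exp(-w)/(3*sqrt(2*w**2 + 3)) = G'(w).

G(w) = (-sqrt(2*w**2 + 3)*exp(w) + 3*exp(w) - 3)*exp(-w)/3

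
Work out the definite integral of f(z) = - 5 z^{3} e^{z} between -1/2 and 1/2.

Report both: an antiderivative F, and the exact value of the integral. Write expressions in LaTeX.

Antiderivative: F(z) = - 5 z^{3} e^{z} + 15 z^{2} e^{z} - 30 z e^{z} + 30 e^{z}; value = - \frac{395}{8 e^{\frac{1}{2}}} + \frac{145 e^{\frac{1}{2}}}{8}

f has the shape u'v + uv' for u = - 5 z^{3} + 15 z^{2} - 30 z + 30 and v = e^{z} — it is the derivative of the product u*v.
F(z) = - 5 z^{3} e^{z} + 15 z^{2} e^{z} - 30 z e^{z} + 30 e^{z} is an antiderivative of f.
Check: d/dz[- 5 z^{3} e^{z} + 15 z^{2} e^{z} - 30 z e^{z} + 30 e^{z}] = - 5 z^{3} e^{z} = f(z).
F(1/2) = \frac{145 e^{\frac{1}{2}}}{8}; F(-1/2) = \frac{395}{8 e^{\frac{1}{2}}}.
Integral = F(1/2) - F(-1/2) = - \frac{395}{8 e^{\frac{1}{2}}} + \frac{145 e^{\frac{1}{2}}}{8}.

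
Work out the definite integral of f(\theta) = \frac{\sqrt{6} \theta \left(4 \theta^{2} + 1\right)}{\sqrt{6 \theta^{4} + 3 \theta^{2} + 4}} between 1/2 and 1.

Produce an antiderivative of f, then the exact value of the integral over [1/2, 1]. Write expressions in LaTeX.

The substitution u = \theta^{4} + \frac{\theta^{2}}{2} + \frac{2}{3} works: f is exactly (dF/du)*(du/d\theta) for that inner function.
F(\theta) = \frac{\sqrt{6} \sqrt{6 \theta^{4} + 3 \theta^{2} + 4}}{3} is an antiderivative of f.
Check: d/d\theta[\frac{\sqrt{6} \sqrt{6 \theta^{4} + 3 \theta^{2} + 4}}{3}] = \frac{4 \sqrt{6} \theta^{3} + \sqrt{6} \theta}{\sqrt{6 \theta^{4} + 3 \theta^{2} + 4}}, which equals f(\theta).
F(1) = \frac{\sqrt{78}}{3}; F(1/2) = \frac{\sqrt{123}}{6}.
Integral = F(1) - F(1/2) = - \frac{\sqrt{123}}{6} + \frac{\sqrt{78}}{3}.

Antiderivative: F(\theta) = \frac{\sqrt{6} \sqrt{6 \theta^{4} + 3 \theta^{2} + 4}}{3}; value = - \frac{\sqrt{123}}{6} + \frac{\sqrt{78}}{3}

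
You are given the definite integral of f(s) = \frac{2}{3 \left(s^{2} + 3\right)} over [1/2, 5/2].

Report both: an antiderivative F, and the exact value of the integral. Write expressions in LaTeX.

Antiderivative: F(s) = \frac{2 \sqrt{3} \operatorname{atan}{\left(\frac{\sqrt{3} s}{3} \right)}}{9}; value = - \frac{2 \sqrt{3} \operatorname{atan}{\left(\frac{\sqrt{3}}{6} \right)}}{9} + \frac{2 \sqrt{3} \operatorname{atan}{\left(\frac{5 \sqrt{3}}{6} \right)}}{9}

Any candidate F(s) must reproduce f(s) exactly when differentiated.
F(s) = \frac{2 \sqrt{3} \operatorname{atan}{\left(\frac{\sqrt{3} s}{3} \right)}}{9} is an antiderivative of f.
Check: d/ds[\frac{2 \sqrt{3} \operatorname{atan}{\left(\frac{\sqrt{3} s}{3} \right)}}{9}] = \frac{2}{3 s^{2} + 9}, which equals f(s).
F(5/2) = \frac{2 \sqrt{3} \operatorname{atan}{\left(\frac{5 \sqrt{3}}{6} \right)}}{9}; F(1/2) = \frac{2 \sqrt{3} \operatorname{atan}{\left(\frac{\sqrt{3}}{6} \right)}}{9}.
Integral = F(5/2) - F(1/2) = - \frac{2 \sqrt{3} \operatorname{atan}{\left(\frac{\sqrt{3}}{6} \right)}}{9} + \frac{2 \sqrt{3} \operatorname{atan}{\left(\frac{5 \sqrt{3}}{6} \right)}}{9}.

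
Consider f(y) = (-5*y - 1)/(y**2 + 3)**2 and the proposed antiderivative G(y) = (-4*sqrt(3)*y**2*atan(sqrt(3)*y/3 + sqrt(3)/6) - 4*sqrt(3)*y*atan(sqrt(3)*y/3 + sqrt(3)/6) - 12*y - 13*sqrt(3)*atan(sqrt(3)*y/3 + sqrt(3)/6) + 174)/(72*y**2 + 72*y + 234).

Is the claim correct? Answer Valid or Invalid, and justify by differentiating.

d/dy[G] = (-80*y - 56)/(16*y**4 + 32*y**3 + 120*y**2 + 104*y + 169)
d/dy[G] - f(y) = (120*y**4 + 152*y**3 + 304*y**2 + 229*y - 335)/(16*y**8 + 32*y**7 + 216*y**6 + 296*y**5 + 1033*y**4 + 912*y**3 + 2094*y**2 + 936*y + 1521) != 0.

Invalid: d/dy[G] - f = (120*y**4 + 152*y**3 + 304*y**2 + 229*y - 335)/(16*y**8 + 32*y**7 + 216*y**6 + 296*y**5 + 1033*y**4 + 912*y**3 + 2094*y**2 + 936*y + 1521), which is not 0.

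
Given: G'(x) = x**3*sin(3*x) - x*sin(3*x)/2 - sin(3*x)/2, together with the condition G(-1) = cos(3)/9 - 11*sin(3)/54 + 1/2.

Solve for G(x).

The integrand splits into summands that can be handled one at a time.
A general antiderivative is -x**3*cos(3*x)/3 + x**2*sin(3*x)/3 + 7*x*cos(3*x)/18 - 7*sin(3*x)/54 + cos(3*x)/6 + C.
The condition gives C = cos(3)/9 - 11*sin(3)/54 + 1/2 - (cos(3)/9 - 11*sin(3)/54) = 1/2.
So G(x) = -x**3*cos(3*x)/3 + x**2*sin(3*x)/3 + 7*x*cos(3*x)/18 - 7*sin(3*x)/54 + cos(3*x)/6 + 1/2.
Check: d/dx[-x**3*cos(3*x)/3 + x**2*sin(3*x)/3 + 7*x*cos(3*x)/18 - 7*sin(3*x)/54 + cos(3*x)/6 + 1/2] = x**3*sin(3*x) - x*sin(3*x)/2 - sin(3*x)/2 = G'(x).

G(x) = -x**3*cos(3*x)/3 + x**2*sin(3*x)/3 + 7*x*cos(3*x)/18 - 7*sin(3*x)/54 + cos(3*x)/6 + 1/2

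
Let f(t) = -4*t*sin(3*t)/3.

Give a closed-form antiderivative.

An antiderivative is F(t) = 4*t*cos(3*t)/9 - 4*sin(3*t)/27.

Recover f(t) by differentiating a candidate F(t); any mismatch rules it out.
Check: d/dt[4*t*cos(3*t)/9 - 4*sin(3*t)/27] = -4*t*sin(3*t)/3 = f(t).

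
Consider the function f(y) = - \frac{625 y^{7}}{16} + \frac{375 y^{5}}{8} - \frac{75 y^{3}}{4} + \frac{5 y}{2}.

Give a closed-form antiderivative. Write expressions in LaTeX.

An antiderivative is F(y) = - \frac{625 y^{8}}{128} + \frac{125 y^{6}}{16} - \frac{75 y^{4}}{16} + \frac{5 y^{2}}{4}.

f matches the chain-rule pattern g'(h)*h' with inner function h(y) = \frac{5 y^{2}}{4} - \frac{1}{2}; substituting u = h(y) collapses the integral.
Check: d/dy[- \frac{625 y^{8}}{128} + \frac{125 y^{6}}{16} - \frac{75 y^{4}}{16} + \frac{5 y^{2}}{4}] = - \frac{625 y^{7}}{16} + \frac{375 y^{5}}{8} - \frac{75 y^{3}}{4} + \frac{5 y}{2} = f(y).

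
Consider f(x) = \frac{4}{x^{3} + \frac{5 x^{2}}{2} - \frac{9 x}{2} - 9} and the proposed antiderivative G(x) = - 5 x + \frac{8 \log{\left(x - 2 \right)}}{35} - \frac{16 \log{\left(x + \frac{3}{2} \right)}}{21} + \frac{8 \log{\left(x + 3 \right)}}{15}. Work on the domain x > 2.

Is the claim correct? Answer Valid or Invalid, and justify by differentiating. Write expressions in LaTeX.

d/dx[G] = \frac{- 10 x^{3} - 25 x^{2} + 45 x + 98}{2 x^{3} + 5 x^{2} - 9 x - 18}
d/dx[G] - f(x) = -5 != 0.

Invalid: d/dx[G] - f = -5, which is not 0.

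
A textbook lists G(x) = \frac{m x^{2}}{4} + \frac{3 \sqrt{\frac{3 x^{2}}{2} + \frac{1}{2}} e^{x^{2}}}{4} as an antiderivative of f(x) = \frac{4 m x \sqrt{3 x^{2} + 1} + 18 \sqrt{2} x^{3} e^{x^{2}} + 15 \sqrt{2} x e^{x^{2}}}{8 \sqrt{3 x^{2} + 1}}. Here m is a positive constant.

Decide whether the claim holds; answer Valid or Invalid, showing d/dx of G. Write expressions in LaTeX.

Valid - the claim checks out under differentiation.

d/dx[G] = \frac{4 m x \sqrt{3 x^{2} + 1} + 18 \sqrt{2} x^{3} e^{x^{2}} + 15 \sqrt{2} x e^{x^{2}}}{8 \sqrt{3 x^{2} + 1}}
This equals f(x) exactly, so the claim holds.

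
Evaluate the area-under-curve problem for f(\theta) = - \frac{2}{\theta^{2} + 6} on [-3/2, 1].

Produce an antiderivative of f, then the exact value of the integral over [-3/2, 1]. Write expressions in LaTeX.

A first test for any F(\theta): its \theta-derivative must equal f(\theta) identically.
F(\theta) = - \frac{\sqrt{6} \operatorname{atan}{\left(\frac{\sqrt{6} \theta}{6} \right)}}{3} is an antiderivative of f.
Check: d/d\theta[- \frac{\sqrt{6} \operatorname{atan}{\left(\frac{\sqrt{6} \theta}{6} \right)}}{3}] = - \frac{2}{\theta^{2} + 6} = f(\theta).
F(1) = - \frac{\sqrt{6} \operatorname{atan}{\left(\frac{\sqrt{6}}{6} \right)}}{3}; F(-3/2) = \frac{\sqrt{6} \operatorname{atan}{\left(\frac{\sqrt{6}}{4} \right)}}{3}.
Integral = F(1) - F(-3/2) = - \frac{\sqrt{6} \operatorname{atan}{\left(\frac{\sqrt{6}}{4} \right)}}{3} - \frac{\sqrt{6} \operatorname{atan}{\left(\frac{\sqrt{6}}{6} \right)}}{3}.

Antiderivative: F(\theta) = - \frac{\sqrt{6} \operatorname{atan}{\left(\frac{\sqrt{6} \theta}{6} \right)}}{3}; value = - \frac{\sqrt{6} \operatorname{atan}{\left(\frac{\sqrt{6}}{4} \right)}}{3} - \frac{\sqrt{6} \operatorname{atan}{\left(\frac{\sqrt{6}}{6} \right)}}{3}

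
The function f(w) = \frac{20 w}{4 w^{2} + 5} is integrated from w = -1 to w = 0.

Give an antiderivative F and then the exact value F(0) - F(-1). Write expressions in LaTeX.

f matches the chain-rule pattern g'(h)*h' with inner function h(w) = 4 w^{2} + 5; substituting u = h(w) collapses the integral.
F(w) = \frac{5 \log{\left(4 w^{2} + 5 \right)}}{2} is an antiderivative of f.
Check: d/dw[\frac{5 \log{\left(4 w^{2} + 5 \right)}}{2}] = \frac{20 w}{4 w^{2} + 5} = f(w).
F(0) = \frac{5 \log{\left(5 \right)}}{2}; F(-1) = \frac{5 \log{\left(9 \right)}}{2}.
Integral = F(0) - F(-1) = - \frac{5 \log{\left(9 \right)}}{2} + \frac{5 \log{\left(5 \right)}}{2}.

Antiderivative: F(w) = \frac{5 \log{\left(4 w^{2} + 5 \right)}}{2}; value = - \frac{5 \log{\left(9 \right)}}{2} + \frac{5 \log{\left(5 \right)}}{2}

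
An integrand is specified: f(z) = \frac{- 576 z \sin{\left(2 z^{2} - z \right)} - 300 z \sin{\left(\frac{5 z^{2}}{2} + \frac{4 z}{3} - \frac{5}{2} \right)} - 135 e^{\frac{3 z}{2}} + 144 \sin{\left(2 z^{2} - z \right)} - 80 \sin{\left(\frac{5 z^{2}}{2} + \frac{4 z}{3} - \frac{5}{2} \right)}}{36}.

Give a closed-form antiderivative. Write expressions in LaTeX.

Differentiate the proposed F(z) back; it has to land on f(z) exactly.
Check: d/dz[- \frac{5 e^{\frac{3 z}{2}}}{2} + 4 \cos{\left(2 z^{2} - z \right)} + \frac{5 \cos{\left(\frac{5 z^{2}}{2} + \frac{4 z}{3} - \frac{5}{2} \right)}}{3}] = - 16 z \sin{\left(2 z^{2} - z \right)} - \frac{25 z \sin{\left(\frac{5 z^{2}}{2} + \frac{4 z}{3} - \frac{5}{2} \right)}}{3} - \frac{15 e^{\frac{3 z}{2}}}{4} + 4 \sin{\left(2 z^{2} - z \right)} - \frac{20 \sin{\left(\frac{5 z^{2}}{2} + \frac{4 z}{3} - \frac{5}{2} \right)}}{9}, which equals f(z).

An antiderivative is F(z) = - \frac{5 e^{\frac{3 z}{2}}}{2} + 4 \cos{\left(2 z^{2} - z \right)} + \frac{5 \cos{\left(\frac{5 z^{2}}{2} + \frac{4 z}{3} - \frac{5}{2} \right)}}{3}.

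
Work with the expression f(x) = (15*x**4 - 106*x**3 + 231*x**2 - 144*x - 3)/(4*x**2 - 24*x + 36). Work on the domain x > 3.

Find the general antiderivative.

F(x) = (5*x**3*(x - 3) - 8*x**2*(x - 3) + x)/(4*(x - 3)) + C

A candidate is checked by its d/dx: the result must match f(x).
Check: d/dx[(5*x**3*(x - 3) - 8*x**2*(x - 3) + x)/(4*(x - 3))] = (15*x**4 - 106*x**3 + 231*x**2 - 144*x - 3)/(4*x**2 - 24*x + 36) = f(x).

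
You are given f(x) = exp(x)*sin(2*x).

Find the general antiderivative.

F(x) = exp(x)*sin(2*x)/5 - 2*exp(x)*cos(2*x)/5 + C

Check any antiderivative F(x) by computing F'(x) and comparing it with f(x).
Check: d/dx[exp(x)*sin(2*x)/5 - 2*exp(x)*cos(2*x)/5] = exp(x)*sin(2*x) = f(x).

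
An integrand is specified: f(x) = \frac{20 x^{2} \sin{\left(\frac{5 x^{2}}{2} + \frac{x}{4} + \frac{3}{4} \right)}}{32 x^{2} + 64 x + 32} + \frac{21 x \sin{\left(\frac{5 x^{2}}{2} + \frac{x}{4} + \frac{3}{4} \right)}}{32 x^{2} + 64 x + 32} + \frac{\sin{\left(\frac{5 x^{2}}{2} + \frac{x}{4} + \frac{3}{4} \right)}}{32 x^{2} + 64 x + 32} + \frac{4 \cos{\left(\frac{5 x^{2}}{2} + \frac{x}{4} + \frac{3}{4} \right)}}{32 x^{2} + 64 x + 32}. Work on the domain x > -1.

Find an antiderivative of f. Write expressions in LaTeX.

Recognize the product-rule pattern: f = u'v + uv' with u = - \frac{3}{8 \left(3 x + 3\right)}, v = \cos{\left(\frac{5 x^{2}}{2} + \frac{x}{4} + \frac{3}{4} \right)}, so integration by parts undoes it.
Check: d/dx[- \frac{\cos{\left(\frac{5 x^{2}}{2} + \frac{x}{4} + \frac{3}{4} \right)}}{8 \left(x + 1\right)}] = \frac{20 x^{2} \sin{\left(\frac{5 x^{2}}{2} + \frac{x}{4} + \frac{3}{4} \right)} + 21 x \sin{\left(\frac{5 x^{2}}{2} + \frac{x}{4} + \frac{3}{4} \right)} + \sin{\left(\frac{5 x^{2}}{2} + \frac{x}{4} + \frac{3}{4} \right)} + 4 \cos{\left(\frac{5 x^{2}}{2} + \frac{x}{4} + \frac{3}{4} \right)}}{32 x^{2} + 64 x + 32}, which equals f(x).

An antiderivative is F(x) = - \frac{\cos{\left(\frac{5 x^{2}}{2} + \frac{x}{4} + \frac{3}{4} \right)}}{8 \left(x + 1\right)}.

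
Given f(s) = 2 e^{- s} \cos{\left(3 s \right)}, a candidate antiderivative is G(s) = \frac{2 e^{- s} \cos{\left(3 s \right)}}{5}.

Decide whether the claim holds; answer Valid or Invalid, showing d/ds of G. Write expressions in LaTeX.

d/ds[G] = \frac{\left(- 6 \sin{\left(3 s \right)} - 2 \cos{\left(3 s \right)}\right) e^{- s}}{5}
d/ds[G] - f(s) = \frac{\left(- 6 \sin{\left(3 s \right)} - 12 \cos{\left(3 s \right)}\right) e^{- s}}{5} != 0.

Invalid: d/ds[G] - f = \frac{\left(- 6 \sin{\left(3 s \right)} - 12 \cos{\left(3 s \right)}\right) e^{- s}}{5}, which is not 0.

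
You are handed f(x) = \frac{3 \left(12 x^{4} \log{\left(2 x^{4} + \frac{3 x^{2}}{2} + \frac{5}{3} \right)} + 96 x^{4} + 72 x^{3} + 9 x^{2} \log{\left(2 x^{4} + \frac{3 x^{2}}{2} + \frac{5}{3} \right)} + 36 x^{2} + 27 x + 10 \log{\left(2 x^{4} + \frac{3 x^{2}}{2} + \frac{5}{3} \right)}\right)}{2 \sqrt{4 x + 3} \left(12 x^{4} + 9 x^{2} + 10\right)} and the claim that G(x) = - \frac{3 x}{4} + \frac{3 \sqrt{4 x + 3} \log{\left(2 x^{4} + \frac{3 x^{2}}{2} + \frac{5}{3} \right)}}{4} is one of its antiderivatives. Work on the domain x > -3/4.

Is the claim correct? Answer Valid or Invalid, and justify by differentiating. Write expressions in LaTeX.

d/dx[G] = \frac{- 36 x^{4} \sqrt{4 x + 3} + 72 x^{4} \log{\left(2 x^{4} + \frac{3 x^{2}}{2} + \frac{5}{3} \right)} + 576 x^{4} + 432 x^{3} - 27 x^{2} \sqrt{4 x + 3} + 54 x^{2} \log{\left(2 x^{4} + \frac{3 x^{2}}{2} + \frac{5}{3} \right)} + 216 x^{2} + 162 x - 30 \sqrt{4 x + 3} + 60 \log{\left(2 x^{4} + \frac{3 x^{2}}{2} + \frac{5}{3} \right)}}{48 x^{4} \sqrt{4 x + 3} + 36 x^{2} \sqrt{4 x + 3} + 40 \sqrt{4 x + 3}}
d/dx[G] - f(x) = - \frac{3}{4} != 0.

Invalid: d/dx[G] - f = - \frac{3}{4}, which is not 0.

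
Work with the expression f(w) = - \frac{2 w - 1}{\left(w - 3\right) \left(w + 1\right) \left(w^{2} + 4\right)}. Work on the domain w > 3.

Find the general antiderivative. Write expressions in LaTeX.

F(w) = - \frac{5 \log{\left(w - 3 \right)}}{52} - \frac{3 \log{\left(w + 1 \right)}}{20} + \frac{8 \log{\left(w^{2} + 4 \right)}}{65} + \frac{9 \operatorname{atan}{\left(\frac{w}{2} \right)}}{130} + C

Factor the denominator (\left(w - 3\right) \left(w + 1\right) \left(w^{2} + 4\right)) and decompose: f = \frac{16 w + 9}{65 \left(w^{2} + 4\right)} - \frac{3}{20 \left(w + 1\right)} - \frac{5}{52 \left(w - 3\right)}; each piece integrates to a log, atan, or power term.
Check: d/dw[- \frac{5 \log{\left(w - 3 \right)}}{52} - \frac{3 \log{\left(w + 1 \right)}}{20} + \frac{8 \log{\left(w^{2} + 4 \right)}}{65} + \frac{9 \operatorname{atan}{\left(\frac{w}{2} \right)}}{130}] = \frac{1 - 2 w}{w^{4} - 2 w^{3} + w^{2} - 8 w - 12}, which equals f(w).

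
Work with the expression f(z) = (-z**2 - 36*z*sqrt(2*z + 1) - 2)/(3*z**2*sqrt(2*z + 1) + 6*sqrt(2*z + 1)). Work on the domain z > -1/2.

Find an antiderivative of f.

An antiderivative is F(z) = -sqrt(2*z + 1)/3 - 3*log(z**4/2 + 2*z**2 + 2).

Differentiate the proposed F(z) back; it has to land on f(z) exactly.
Check: d/dz[-sqrt(2*z + 1)/3 - 3*log(z**4/2 + 2*z**2 + 2)] = (-z**2 - 36*z*sqrt(2*z + 1) - 2)/(3*z**2*sqrt(2*z + 1) + 6*sqrt(2*z + 1)) = f(z).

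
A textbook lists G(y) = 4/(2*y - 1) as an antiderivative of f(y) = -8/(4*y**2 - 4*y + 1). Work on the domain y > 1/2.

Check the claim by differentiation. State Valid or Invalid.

d/dy[G] = -8/(4*y**2 - 4*y + 1)
This equals f(y) exactly, so the claim holds.

Valid - differentiating G returns exactly f.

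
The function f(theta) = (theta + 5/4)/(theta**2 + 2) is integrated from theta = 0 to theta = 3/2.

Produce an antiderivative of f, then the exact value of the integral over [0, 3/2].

Antiderivative: F(theta) = log(theta**2 + 2)/2 + 5*sqrt(2)*atan(sqrt(2)*theta/2)/8; value = -log(2)/2 + 5*sqrt(2)*atan(3*sqrt(2)/4)/8 + log(17/4)/2

Whatever form F(theta) takes, F'(theta) = f(theta) is non-negotiable.
F(theta) = log(theta**2 + 2)/2 + 5*sqrt(2)*atan(sqrt(2)*theta/2)/8 is an antiderivative of f.
Check: d/dtheta[log(theta**2 + 2)/2 + 5*sqrt(2)*atan(sqrt(2)*theta/2)/8] = (4*theta + 5)/(4*theta**2 + 8), which equals f(theta).
F(3/2) = 5*sqrt(2)*atan(3*sqrt(2)/4)/8 + log(17/4)/2; F(0) = log(2)/2.
Integral = F(3/2) - F(0) = -log(2)/2 + 5*sqrt(2)*atan(3*sqrt(2)/4)/8 + log(17/4)/2.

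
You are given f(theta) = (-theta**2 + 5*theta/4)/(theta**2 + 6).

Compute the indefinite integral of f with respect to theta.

F(theta) = -theta + 5*log(theta**2 + 6)/8 + sqrt(6)*atan(sqrt(6)*theta/6) + C

Since d/dtheta undoes antidifferentiation here, F'(theta) = f(theta) is required of F(theta).
Check: d/dtheta[-theta + 5*log(theta**2 + 6)/8 + sqrt(6)*atan(sqrt(6)*theta/6)] = (-4*theta**2 + 5*theta)/(4*theta**2 + 24), which equals f(theta).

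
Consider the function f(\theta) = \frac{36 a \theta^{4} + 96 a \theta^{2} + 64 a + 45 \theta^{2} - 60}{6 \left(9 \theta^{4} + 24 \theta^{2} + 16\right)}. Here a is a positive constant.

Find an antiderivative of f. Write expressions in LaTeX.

An antiderivative is F(\theta) = \frac{12 a \theta^{3} + 16 a \theta - 15 \theta}{18 \theta^{2} + 24}.

Differentiate the proposed F(\theta) back; it has to land on f(\theta) exactly.
Check: d/d\theta[\frac{12 a \theta^{3} + 16 a \theta - 15 \theta}{18 \theta^{2} + 24}] = \frac{36 a \theta^{4} + 96 a \theta^{2} + 64 a + 45 \theta^{2} - 60}{54 \theta^{4} + 144 \theta^{2} + 96}, which equals f(\theta).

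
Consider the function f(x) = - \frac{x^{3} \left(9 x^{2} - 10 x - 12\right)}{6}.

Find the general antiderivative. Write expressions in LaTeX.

F(x) = - \frac{x^{6}}{4} + \frac{x^{5}}{3} + \frac{x^{4}}{2} + C

Any candidate F(x) must reproduce f(x) exactly when differentiated.
Check: d/dx[- \frac{x^{6}}{4} + \frac{x^{5}}{3} + \frac{x^{4}}{2}] = - \frac{3 x^{5}}{2} + \frac{5 x^{4}}{3} + 2 x^{3}, which equals f(x).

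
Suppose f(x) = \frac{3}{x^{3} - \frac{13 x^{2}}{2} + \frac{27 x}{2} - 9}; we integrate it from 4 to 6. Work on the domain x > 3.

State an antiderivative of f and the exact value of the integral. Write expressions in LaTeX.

The denominator factors as \left(x - 3\right) \left(x - 2\right) \left(2 x - 3\right); partial fractions split f into directly integrable pieces: \frac{8}{2 x - 3} - \frac{6}{x - 2} + \frac{2}{x - 3}.
F(x) = 2 \left(\log{\left(x - 3 \right)} - 3 \log{\left(x - 2 \right)} + 2 \log{\left(x - \frac{3}{2} \right)}\right) is an antiderivative of f.
Check: d/dx[2 \left(\log{\left(x - 3 \right)} - 3 \log{\left(x - 2 \right)} + 2 \log{\left(x - \frac{3}{2} \right)}\right)] = \frac{6}{2 x^{3} - 13 x^{2} + 27 x - 18}, which equals f(x).
F(6) = - 6 \log{\left(4 \right)} + 2 \log{\left(3 \right)} + 4 \log{\left(\frac{9}{2} \right)}; F(4) = - 6 \log{\left(2 \right)} + 4 \log{\left(\frac{5}{2} \right)}.
Integral = F(6) - F(4) = - 6 \log{\left(4 \right)} - 4 \log{\left(\frac{5}{2} \right)} + 2 \log{\left(3 \right)} + 6 \log{\left(2 \right)} + 4 \log{\left(\frac{9}{2} \right)}.

Antiderivative: F(x) = 2 \left(\log{\left(x - 3 \right)} - 3 \log{\left(x - 2 \right)} + 2 \log{\left(x - \frac{3}{2} \right)}\right); value = - 6 \log{\left(4 \right)} - 4 \log{\left(\frac{5}{2} \right)} + 2 \log{\left(3 \right)} + 6 \log{\left(2 \right)} + 4 \log{\left(\frac{9}{2} \right)}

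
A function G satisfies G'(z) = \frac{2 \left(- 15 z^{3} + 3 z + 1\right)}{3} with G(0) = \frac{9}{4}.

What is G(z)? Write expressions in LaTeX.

G(z) = \frac{- 30 z^{4} + 12 z^{2} + 8 z + 27}{12}

Since d/dz undoes antidifferentiation here, G(z) must give back the stated G'(z).
A general antiderivative is - \frac{5 z^{4}}{2} + z^{2} + \frac{2 z}{3} + \frac{1}{4} + C.
The condition gives C = \frac{9}{4} - (\frac{1}{4}) = 2.
So G(z) = \frac{- 30 z^{4} + 12 z^{2} + 8 z + 27}{12}.
Check: d/dz[\frac{- 30 z^{4} + 12 z^{2} + 8 z + 27}{12}] = - 10 z^{3} + 2 z + \frac{2}{3}, which equals G'(z).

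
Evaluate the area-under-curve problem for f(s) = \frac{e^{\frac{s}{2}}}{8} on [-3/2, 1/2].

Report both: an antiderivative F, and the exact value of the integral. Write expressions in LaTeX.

Antiderivative: F(s) = \frac{e^{\frac{s}{2}}}{4}; value = - \frac{1}{4 e^{\frac{3}{4}}} + \frac{e^{\frac{1}{4}}}{4}

For F(s) to be correct the identity F'(s) - f(s) = 0 must hold.
F(s) = \frac{e^{\frac{s}{2}}}{4} is an antiderivative of f.
Check: d/ds[\frac{e^{\frac{s}{2}}}{4}] = \frac{e^{\frac{s}{2}}}{8} = f(s).
F(1/2) = \frac{e^{\frac{1}{4}}}{4}; F(-3/2) = \frac{1}{4 e^{\frac{3}{4}}}.
Integral = F(1/2) - F(-3/2) = - \frac{1}{4 e^{\frac{3}{4}}} + \frac{e^{\frac{1}{4}}}{4}.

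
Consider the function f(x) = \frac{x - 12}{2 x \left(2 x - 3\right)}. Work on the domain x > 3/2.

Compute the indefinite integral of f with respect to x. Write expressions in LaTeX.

Factor the denominator (2 x \left(2 x - 3\right)) and decompose: f = - \frac{7}{2 \left(2 x - 3\right)} + \frac{2}{x}; each piece integrates to a log, atan, or power term.
Check: d/dx[2 \log{\left(x \right)} - \frac{7 \log{\left(x - \frac{3}{2} \right)}}{4}] = \frac{x - 12}{4 x^{2} - 6 x}, which equals f(x).

F(x) = 2 \log{\left(x \right)} - \frac{7 \log{\left(x - \frac{3}{2} \right)}}{4} + C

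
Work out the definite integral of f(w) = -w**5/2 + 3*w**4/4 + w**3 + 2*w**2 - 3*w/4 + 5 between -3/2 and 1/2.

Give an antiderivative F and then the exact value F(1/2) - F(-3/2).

The integrand splits into summands that can be handled one at a time.
F(w) = -w*(10*w**5 - 18*w**4 - 30*w**3 - 80*w**2 + 45*w - 600)/120 is an antiderivative of f.
Check: d/dw[-w*(10*w**5 - 18*w**4 - 30*w**3 - 80*w**2 + 45*w - 600)/120] = -w**5/2 + 3*w**4/4 + w**3 + 2*w**2 - 3*w/4 + 5 = f(w).
F(1/2) = 3211/1280; F(-3/2) = -14613/1280.
Integral = F(1/2) - F(-3/2) = 557/40.

Antiderivative: F(w) = -w*(10*w**5 - 18*w**4 - 30*w**3 - 80*w**2 + 45*w - 600)/120; value = 557/40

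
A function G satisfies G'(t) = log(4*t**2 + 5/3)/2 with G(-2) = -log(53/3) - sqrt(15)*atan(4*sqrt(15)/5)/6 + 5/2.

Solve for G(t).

G(t) = (3*t*log(4*t**2 + 5/3) - 6*t + sqrt(15)*atan(2*sqrt(15)*t/5) + 3)/6

A candidate passes only if d/dt[G] lands on the given G'(t) exactly.
A general antiderivative is t*log(4*t**2 + 5/3)/2 - t + sqrt(15)*atan(2*sqrt(15)*t/5)/6 + C.
The condition gives C = -log(53/3) - sqrt(15)*atan(4*sqrt(15)/5)/6 + 5/2 - (-log(53/3) - sqrt(15)*atan(4*sqrt(15)/5)/6 + 2) = 1/2.
So G(t) = (3*t*log(4*t**2 + 5/3) - 6*t + sqrt(15)*atan(2*sqrt(15)*t/5) + 3)/6.
Check: d/dt[(3*t*log(4*t**2 + 5/3) - 6*t + sqrt(15)*atan(2*sqrt(15)*t/5) + 3)/6] = log(4*t**2 + 5/3)/2 = G'(t).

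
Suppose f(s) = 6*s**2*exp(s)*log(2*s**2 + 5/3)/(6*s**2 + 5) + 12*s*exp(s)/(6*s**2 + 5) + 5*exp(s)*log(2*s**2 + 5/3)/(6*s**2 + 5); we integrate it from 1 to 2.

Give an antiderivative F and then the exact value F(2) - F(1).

Antiderivative: F(s) = exp(s)*log(2*s**2 + 5/3); value = -exp(1)*log(11/3) + exp(2)*log(29/3)

f has the shape u'v + uv' for u = exp(s) and v = log(2*s**2 + 5/3) — it is the derivative of the product u*v.
F(s) = exp(s)*log(2*s**2 + 5/3) is an antiderivative of f.
Check: d/ds[exp(s)*log(2*s**2 + 5/3)] = (6*s**2*exp(s)*log(2*s**2 + 5/3) + 12*s*exp(s) + 5*exp(s)*log(2*s**2 + 5/3))/(6*s**2 + 5), which equals f(s).
F(2) = exp(2)*log(29/3); F(1) = exp(1)*log(11/3).
Integral = F(2) - F(1) = -exp(1)*log(11/3) + exp(2)*log(29/3).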